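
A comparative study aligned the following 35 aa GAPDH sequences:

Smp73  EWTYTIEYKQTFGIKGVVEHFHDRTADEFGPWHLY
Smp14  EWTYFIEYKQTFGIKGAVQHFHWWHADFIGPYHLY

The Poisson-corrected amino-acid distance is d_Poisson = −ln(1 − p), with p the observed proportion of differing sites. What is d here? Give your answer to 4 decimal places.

0.2973

Mismatches occur at site 5 (T/F), site 17 (V/A), site 19 (E/Q), site 23 (D/W), site 24 (R/W), site 25 (T/H), site 28 (E/F), site 29 (F/I), site 32 (W/Y).
p = 9/35 = 0.257143.
d = −ln(1 − 0.257143) = −ln(0.742857) = 0.2973.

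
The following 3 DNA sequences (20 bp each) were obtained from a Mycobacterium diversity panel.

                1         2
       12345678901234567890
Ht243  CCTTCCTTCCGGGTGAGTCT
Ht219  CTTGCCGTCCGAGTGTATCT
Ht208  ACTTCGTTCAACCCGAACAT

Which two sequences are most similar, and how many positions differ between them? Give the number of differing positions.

6

Pairwise Hamming distances:
  Ht243 vs Ht219: 6
  Ht243 vs Ht208: 10
  Ht219 vs Ht208: 13
The smallest is 6, between Ht243 and Ht219.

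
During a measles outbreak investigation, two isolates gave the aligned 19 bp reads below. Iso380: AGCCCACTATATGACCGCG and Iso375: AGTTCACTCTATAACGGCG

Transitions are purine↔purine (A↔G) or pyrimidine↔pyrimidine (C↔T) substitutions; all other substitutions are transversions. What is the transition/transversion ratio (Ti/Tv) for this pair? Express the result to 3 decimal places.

Differing sites — 3:C/T (Ti); 4:C/T (Ti); 9:A/C (Tv); 13:G/A (Ti); 16:C/G (Tv).
Of the 5 differences, 3 transitions and 2 transversions, so Ti/Tv = 3/2 = 1.500.

1.500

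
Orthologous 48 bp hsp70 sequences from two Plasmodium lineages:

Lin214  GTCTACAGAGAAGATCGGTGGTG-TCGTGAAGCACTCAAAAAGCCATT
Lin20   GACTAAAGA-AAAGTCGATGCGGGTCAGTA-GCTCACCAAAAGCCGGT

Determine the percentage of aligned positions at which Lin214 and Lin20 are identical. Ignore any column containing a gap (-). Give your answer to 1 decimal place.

66.7%

Excluding the 3 gap columns leaves 45 comparable sites.
The sequences differ at positions 2 (T/A), 6 (C/A), 13 (G/A), 14 (A/G), 18 (G/A), 21 (G/C), 22 (T/G), 27 (G/A), 28 (T/G), 29 (G/T), 34 (A/T), 36 (T/A), 38 (A/C), 46 (A/G), 47 (T/G).
30 of the 45 comparable sites match, so the percent identity is 30/45 × 100 = 66.7%.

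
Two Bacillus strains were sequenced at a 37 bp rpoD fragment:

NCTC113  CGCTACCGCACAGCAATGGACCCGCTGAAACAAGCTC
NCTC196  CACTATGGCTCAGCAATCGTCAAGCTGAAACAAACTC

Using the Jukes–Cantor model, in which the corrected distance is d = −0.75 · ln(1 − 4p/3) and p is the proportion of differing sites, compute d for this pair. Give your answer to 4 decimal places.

0.2940

The sequences differ at positions 2 (G/A), 6 (C/T), 7 (C/G), 10 (A/T), 18 (G/C), 20 (A/T), 22 (C/A), 23 (C/A), 34 (G/A).
p = 9/37 = 0.243243.
d = −0.75 · ln(1 − (4/3)·0.243243) = −0.75 · ln(0.675676) = −0.75 · (-0.392042) = 0.2940.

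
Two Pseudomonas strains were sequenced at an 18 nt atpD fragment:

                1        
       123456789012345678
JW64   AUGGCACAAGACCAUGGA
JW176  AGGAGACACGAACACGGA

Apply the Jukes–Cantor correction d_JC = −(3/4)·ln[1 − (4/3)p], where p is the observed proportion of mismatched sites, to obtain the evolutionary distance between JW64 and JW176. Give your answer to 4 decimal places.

0.4408

The sequences differ at positions 2 (U/G), 4 (G/A), 5 (C/G), 9 (A/C), 12 (C/A), 15 (U/C).
p = 6/18 = 0.333333.
d = −0.75 · ln(1 − (4/3)·0.333333) = −0.75 · ln(0.555556) = −0.75 · (-0.587786) = 0.4408.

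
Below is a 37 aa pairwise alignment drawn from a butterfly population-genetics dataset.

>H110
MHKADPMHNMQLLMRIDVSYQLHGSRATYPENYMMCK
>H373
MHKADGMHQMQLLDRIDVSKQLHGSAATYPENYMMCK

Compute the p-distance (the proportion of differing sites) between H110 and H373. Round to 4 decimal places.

Mismatches occur at site 6 (P/G), site 9 (N/Q), site 14 (M/D), site 20 (Y/K), site 26 (R/A).
There are 5 differences over 37 sites, so p = 5/37 = 0.1351.

0.1351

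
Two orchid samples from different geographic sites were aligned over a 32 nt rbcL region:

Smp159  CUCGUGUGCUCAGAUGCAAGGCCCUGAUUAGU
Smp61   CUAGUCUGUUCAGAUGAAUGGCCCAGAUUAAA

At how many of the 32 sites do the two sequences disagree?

8

The sequences differ at positions 3 (C/A), 6 (G/C), 9 (C/U), 17 (C/A), 19 (A/U), 25 (U/A), 31 (G/A), 32 (U/A).
That gives 8 mismatches out of 32 aligned sites, so the Hamming distance is 8.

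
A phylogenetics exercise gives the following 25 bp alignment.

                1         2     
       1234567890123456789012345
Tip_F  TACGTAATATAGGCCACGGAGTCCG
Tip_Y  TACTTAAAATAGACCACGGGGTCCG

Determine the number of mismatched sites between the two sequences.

4

Differing sites — 4:G/T; 8:T/A; 13:G/A; 20:A/G.
That gives 4 mismatches out of 25 aligned sites, so the Hamming distance is 4.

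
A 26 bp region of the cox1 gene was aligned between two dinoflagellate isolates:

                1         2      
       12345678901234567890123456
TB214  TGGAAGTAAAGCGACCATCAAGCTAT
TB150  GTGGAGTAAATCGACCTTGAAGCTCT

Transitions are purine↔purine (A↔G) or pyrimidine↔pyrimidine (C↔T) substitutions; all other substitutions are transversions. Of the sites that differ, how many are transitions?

1

Mismatches occur at site 1 (T/G, transversion), site 2 (G/T, transversion), site 4 (A/G, transition), site 11 (G/T, transversion), site 17 (A/T, transversion), site 19 (C/G, transversion), site 25 (A/C, transversion).
Of the 7 differences, 1 transition and 6 transversions, so the answer is 1.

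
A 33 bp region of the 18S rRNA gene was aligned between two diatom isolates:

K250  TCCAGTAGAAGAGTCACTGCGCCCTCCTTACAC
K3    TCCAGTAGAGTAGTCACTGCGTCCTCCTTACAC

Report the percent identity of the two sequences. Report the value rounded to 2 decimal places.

Differing sites — 10:A/G; 11:G/T; 22:C/T.
30 of the 33 sites match, so the percent identity is 30/33 × 100 = 90.91%.

90.91%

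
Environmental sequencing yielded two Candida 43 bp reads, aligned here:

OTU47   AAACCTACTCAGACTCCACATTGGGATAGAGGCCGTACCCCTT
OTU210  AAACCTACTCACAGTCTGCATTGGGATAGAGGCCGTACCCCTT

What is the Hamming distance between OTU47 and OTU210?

The sequences differ at positions 12 (G/C), 14 (C/G), 17 (C/T), 18 (A/G).
That gives 4 mismatches out of 43 aligned sites, so the Hamming distance is 4.

4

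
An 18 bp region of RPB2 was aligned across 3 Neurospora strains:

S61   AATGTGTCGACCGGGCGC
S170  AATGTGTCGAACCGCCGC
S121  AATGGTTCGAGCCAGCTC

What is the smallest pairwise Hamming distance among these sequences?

3

Pairwise Hamming distances:
  S61 vs S170: 3
  S61 vs S121: 6
  S170 vs S121: 6
The smallest is 3, between S61 and S170.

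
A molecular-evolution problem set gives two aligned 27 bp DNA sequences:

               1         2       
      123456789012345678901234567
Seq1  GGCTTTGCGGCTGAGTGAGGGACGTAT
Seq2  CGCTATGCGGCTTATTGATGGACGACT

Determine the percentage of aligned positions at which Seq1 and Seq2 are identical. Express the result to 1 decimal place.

Mismatches occur at site 1 (G/C), site 5 (T/A), site 13 (G/T), site 15 (G/T), site 19 (G/T), site 25 (T/A), site 26 (A/C).
20 of the 27 sites match, so the percent identity is 20/27 × 100 = 74.1%.

74.1%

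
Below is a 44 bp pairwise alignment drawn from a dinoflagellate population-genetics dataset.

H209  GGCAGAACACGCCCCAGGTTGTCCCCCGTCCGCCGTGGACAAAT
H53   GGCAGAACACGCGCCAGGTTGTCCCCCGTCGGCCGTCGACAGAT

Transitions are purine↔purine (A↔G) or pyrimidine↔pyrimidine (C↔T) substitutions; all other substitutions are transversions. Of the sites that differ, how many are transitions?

Mismatches occur at site 13 (C↔G, transversion), site 31 (C↔G, transversion), site 37 (G↔C, transversion), site 42 (A↔G, transition).
Of the 4 differences, 1 transition and 3 transversions, so the answer is 1.

1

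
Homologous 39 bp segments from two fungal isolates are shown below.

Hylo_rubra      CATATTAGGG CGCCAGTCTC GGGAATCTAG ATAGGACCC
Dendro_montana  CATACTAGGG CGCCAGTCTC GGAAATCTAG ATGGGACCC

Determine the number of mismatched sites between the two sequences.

3

The sequences differ at positions 5 (T/C), 23 (G/A), 33 (A/G).
That gives 3 mismatches out of 39 aligned sites, so the Hamming distance is 3.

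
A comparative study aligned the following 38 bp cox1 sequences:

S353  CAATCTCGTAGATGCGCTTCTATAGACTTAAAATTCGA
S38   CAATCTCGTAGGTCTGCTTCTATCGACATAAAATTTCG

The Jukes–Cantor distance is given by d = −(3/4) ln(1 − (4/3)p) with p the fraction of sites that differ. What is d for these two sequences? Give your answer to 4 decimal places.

The sequences differ at positions 12 (A/G), 14 (G/C), 15 (C/T), 24 (A/C), 28 (T/A), 36 (C/T), 37 (G/C), 38 (A/G).
p = 8/38 = 0.210526.
d = −0.75 · ln(1 − (4/3)·0.210526) = −0.75 · ln(0.719299) = −0.75 · (-0.329478) = 0.2471.

0.2471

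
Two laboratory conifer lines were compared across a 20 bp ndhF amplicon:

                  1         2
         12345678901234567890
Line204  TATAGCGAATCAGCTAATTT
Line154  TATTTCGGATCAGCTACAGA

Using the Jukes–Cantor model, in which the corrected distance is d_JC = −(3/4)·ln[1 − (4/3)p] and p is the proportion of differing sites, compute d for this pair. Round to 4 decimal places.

0.4715

Mismatches occur at site 4 (A/T), site 5 (G/T), site 8 (A/G), site 17 (A/C), site 18 (T/A), site 19 (T/G), site 20 (T/A).
p = 7/20 = 0.350000.
d = −0.75 · ln(1 − (4/3)·0.350000) = −0.75 · ln(0.533333) = −0.75 · (-0.628609) = 0.4715.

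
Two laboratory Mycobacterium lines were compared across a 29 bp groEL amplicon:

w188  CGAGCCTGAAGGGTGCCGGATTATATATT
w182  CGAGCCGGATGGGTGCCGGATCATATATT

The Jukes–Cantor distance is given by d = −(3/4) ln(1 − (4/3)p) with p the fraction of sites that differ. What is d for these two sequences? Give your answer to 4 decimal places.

0.1113

The sequences differ at positions 7 (T/G), 10 (A/T), 22 (T/C).
p = 3/29 = 0.103448.
d = −0.75 · ln(1 − (4/3)·0.103448) = −0.75 · ln(0.862069) = −0.75 · (-0.148420) = 0.1113.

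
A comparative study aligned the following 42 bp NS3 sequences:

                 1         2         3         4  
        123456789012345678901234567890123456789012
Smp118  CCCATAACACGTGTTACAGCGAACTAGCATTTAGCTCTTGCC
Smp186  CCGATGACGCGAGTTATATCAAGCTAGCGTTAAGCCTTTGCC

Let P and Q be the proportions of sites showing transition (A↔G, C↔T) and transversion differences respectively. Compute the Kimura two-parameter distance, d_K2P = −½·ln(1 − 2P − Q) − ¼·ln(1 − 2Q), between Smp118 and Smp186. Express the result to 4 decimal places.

The sequences differ at positions 3 (C/G, transversion), 6 (A/G, transition), 9 (A/G, transition), 12 (T/A, transversion), 17 (C/T, transition), 19 (G/T, transversion), 21 (G/A, transition), 23 (A/G, transition), 29 (A/G, transition), 32 (T/A, transversion), 36 (T/C, transition), 37 (C/T, transition).
Of the 12 differences, 8 transitions and 4 transversions over 42 sites: P = 8/42 = 0.190476, Q = 4/42 = 0.095238.
d = −0.5·ln(0.523810) − 0.25·ln(0.809524) = −0.5·(-0.646626) − 0.25·(-0.211309) = 0.3761.

0.3761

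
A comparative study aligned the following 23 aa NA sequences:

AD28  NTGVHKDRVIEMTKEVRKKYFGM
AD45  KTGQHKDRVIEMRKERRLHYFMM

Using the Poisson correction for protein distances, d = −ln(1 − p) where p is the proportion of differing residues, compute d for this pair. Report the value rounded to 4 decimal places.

Differing sites — 1:N/K; 4:V/Q; 13:T/R; 16:V/R; 18:K/L; 19:K/H; 22:G/M.
p = 7/23 = 0.304348.
d = −ln(1 − 0.304348) = −ln(0.695652) = 0.3629.

0.3629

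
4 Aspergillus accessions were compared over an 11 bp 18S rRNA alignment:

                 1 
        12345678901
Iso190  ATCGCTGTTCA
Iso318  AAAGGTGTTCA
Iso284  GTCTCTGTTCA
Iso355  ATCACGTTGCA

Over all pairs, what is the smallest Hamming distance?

Pairwise Hamming distances:
  Iso190 vs Iso318: 3
  Iso190 vs Iso284: 2
  Iso190 vs Iso355: 4
  Iso318 vs Iso284: 5
  Iso318 vs Iso355: 7
  Iso284 vs Iso355: 5
The smallest is 2, between Iso190 and Iso284.

2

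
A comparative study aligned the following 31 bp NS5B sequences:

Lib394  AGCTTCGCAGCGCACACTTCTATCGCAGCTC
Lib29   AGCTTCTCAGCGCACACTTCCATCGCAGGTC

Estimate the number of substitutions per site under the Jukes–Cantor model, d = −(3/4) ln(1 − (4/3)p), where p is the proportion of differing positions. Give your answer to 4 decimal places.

Mismatches occur at site 7 (G→T), site 21 (T→C), site 29 (C→G).
p = 3/31 = 0.096774.
d = −0.75 · ln(1 − (4/3)·0.096774) = −0.75 · ln(0.870968) = −0.75 · (-0.138150) = 0.1036.

0.1036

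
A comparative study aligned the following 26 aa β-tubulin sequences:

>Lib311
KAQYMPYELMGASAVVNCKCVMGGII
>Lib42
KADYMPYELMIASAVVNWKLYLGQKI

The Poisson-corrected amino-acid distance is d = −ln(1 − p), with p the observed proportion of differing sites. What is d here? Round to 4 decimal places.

The sequences differ at positions 3 (Q/D), 11 (G/I), 18 (C/W), 20 (C/L), 21 (V/Y), 22 (M/L), 24 (G/Q), 25 (I/K).
p = 8/26 = 0.307692.
d = −ln(1 − 0.307692) = −ln(0.692308) = 0.3677.

0.3677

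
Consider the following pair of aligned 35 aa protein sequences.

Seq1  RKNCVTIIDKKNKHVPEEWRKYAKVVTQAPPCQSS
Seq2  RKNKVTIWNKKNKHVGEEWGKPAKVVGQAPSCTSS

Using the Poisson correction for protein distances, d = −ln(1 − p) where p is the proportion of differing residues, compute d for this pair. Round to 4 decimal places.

0.2973

The sequences differ at positions 4 (C/K), 8 (I/W), 9 (D/N), 16 (P/G), 20 (R/G), 22 (Y/P), 27 (T/G), 31 (P/S), 33 (Q/T).
p = 9/35 = 0.257143.
d = −ln(1 − 0.257143) = −ln(0.742857) = 0.2973.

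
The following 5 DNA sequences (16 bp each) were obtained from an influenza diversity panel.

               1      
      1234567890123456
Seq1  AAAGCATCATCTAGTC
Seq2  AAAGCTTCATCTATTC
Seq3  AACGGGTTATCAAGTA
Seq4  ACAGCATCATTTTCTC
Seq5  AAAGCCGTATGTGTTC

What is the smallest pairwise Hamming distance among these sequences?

Pairwise Hamming distances:
  Seq1 vs Seq2: 2
  Seq1 vs Seq3: 6
  Seq1 vs Seq4: 4
  Seq1 vs Seq5: 6
  Seq2 vs Seq3: 7
  Seq2 vs Seq4: 5
  Seq2 vs Seq5: 5
  Seq3 vs Seq4: 10
  Seq3 vs Seq5: 9
  Seq4 vs Seq5: 7
The smallest is 2, between Seq1 and Seq2.

2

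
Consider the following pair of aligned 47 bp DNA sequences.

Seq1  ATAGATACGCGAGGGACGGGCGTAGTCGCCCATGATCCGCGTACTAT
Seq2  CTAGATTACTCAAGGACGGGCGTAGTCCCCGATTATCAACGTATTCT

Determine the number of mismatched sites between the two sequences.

14

The sequences differ at positions 1 (A/C), 7 (A/T), 8 (C/A), 9 (G/C), 10 (C/T), 11 (G/C), 13 (G/A), 28 (G/C), 31 (C/G), 34 (G/T), 38 (C/A), 39 (G/A), 44 (C/T), 46 (A/C).
That gives 14 mismatches out of 47 aligned sites, so the Hamming distance is 14.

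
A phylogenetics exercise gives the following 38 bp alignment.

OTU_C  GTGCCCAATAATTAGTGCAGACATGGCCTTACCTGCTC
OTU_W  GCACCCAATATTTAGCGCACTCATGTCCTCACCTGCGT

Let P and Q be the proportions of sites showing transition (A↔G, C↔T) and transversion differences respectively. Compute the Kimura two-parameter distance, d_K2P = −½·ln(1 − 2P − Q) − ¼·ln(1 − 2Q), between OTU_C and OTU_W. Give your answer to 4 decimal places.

Differing sites — 2:T/C (Ti); 3:G/A (Ti); 11:A/T (Tv); 16:T/C (Ti); 20:G/C (Tv); 21:A/T (Tv); 26:G/T (Tv); 30:T/C (Ti); 37:T/G (Tv); 38:C/T (Ti).
Of the 10 differences, 5 transitions and 5 transversions over 38 sites: P = 5/38 = 0.131579, Q = 5/38 = 0.131579.
d = −0.5·ln(0.605263) − 0.25·ln(0.736842) = −0.5·(-0.502092) − 0.25·(-0.305382) = 0.3274.

0.3274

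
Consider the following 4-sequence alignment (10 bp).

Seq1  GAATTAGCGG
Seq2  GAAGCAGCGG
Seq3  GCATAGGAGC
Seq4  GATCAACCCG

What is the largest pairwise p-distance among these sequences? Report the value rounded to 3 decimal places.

Pairwise Hamming distances:
  Seq1 vs Seq2: 2
  Seq1 vs Seq3: 5
  Seq1 vs Seq4: 5
  Seq2 vs Seq3: 6
  Seq2 vs Seq4: 5
  Seq3 vs Seq4: 8
The largest is 8 mismatches, between Seq3 and Seq4; p = 8/10 = 0.800.

0.800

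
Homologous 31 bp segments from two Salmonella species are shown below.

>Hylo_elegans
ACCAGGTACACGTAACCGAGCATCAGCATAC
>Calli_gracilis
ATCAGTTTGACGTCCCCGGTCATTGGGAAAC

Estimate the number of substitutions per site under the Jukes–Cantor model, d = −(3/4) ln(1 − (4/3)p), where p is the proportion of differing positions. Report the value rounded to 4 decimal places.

0.5445

The sequences differ at positions 2 (C/T), 6 (G/T), 8 (A/T), 9 (C/G), 14 (A/C), 15 (A/C), 19 (A/G), 20 (G/T), 24 (C/T), 25 (A/G), 27 (C/G), 29 (T/A).
p = 12/31 = 0.387097.
d = −0.75 · ln(1 − (4/3)·0.387097) = −0.75 · ln(0.483871) = −0.75 · (-0.725937) = 0.5445.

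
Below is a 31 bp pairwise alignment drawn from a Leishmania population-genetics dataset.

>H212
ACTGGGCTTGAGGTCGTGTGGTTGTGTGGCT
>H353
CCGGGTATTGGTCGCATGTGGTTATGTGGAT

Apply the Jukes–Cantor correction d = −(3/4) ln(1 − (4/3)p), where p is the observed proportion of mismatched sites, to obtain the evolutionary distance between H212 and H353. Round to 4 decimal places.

0.4806

Mismatches occur at site 1 (A/C), site 3 (T/G), site 6 (G/T), site 7 (C/A), site 11 (A/G), site 12 (G/T), site 13 (G/C), site 14 (T/G), site 16 (G/A), site 24 (G/A), site 30 (C/A).
p = 11/31 = 0.354839.
d = −0.75 · ln(1 − (4/3)·0.354839) = −0.75 · ln(0.526881) = −0.75 · (-0.640781) = 0.4806.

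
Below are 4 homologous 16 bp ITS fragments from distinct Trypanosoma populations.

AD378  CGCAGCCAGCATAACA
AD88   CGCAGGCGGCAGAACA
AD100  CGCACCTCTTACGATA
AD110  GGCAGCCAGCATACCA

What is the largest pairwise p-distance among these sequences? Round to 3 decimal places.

Pairwise Hamming distances:
  AD378 vs AD88: 3
  AD378 vs AD100: 8
  AD378 vs AD110: 2
  AD88 vs AD100: 9
  AD88 vs AD110: 5
  AD100 vs AD110: 10
The largest is 10 mismatches, between AD100 and AD110; p = 10/16 = 0.625.

0.625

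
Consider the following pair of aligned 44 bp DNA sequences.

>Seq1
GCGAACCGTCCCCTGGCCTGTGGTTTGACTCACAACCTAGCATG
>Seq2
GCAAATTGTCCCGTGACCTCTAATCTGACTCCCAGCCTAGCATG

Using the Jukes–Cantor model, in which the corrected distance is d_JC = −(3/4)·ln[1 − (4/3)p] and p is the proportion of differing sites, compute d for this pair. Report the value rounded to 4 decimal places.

Differing sites — 3:G/A; 6:C/T; 7:C/T; 13:C/G; 16:G/A; 20:G/C; 22:G/A; 23:G/A; 25:T/C; 32:A/C; 35:A/G.
p = 11/44 = 0.250000.
d = −0.75 · ln(1 − (4/3)·0.250000) = −0.75 · ln(0.666667) = −0.75 · (-0.405465) = 0.3041.

0.3041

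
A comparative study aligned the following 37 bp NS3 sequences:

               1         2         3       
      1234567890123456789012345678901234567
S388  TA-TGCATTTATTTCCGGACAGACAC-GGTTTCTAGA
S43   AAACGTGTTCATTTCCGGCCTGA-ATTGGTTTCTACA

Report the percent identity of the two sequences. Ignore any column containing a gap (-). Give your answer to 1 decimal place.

Excluding the 3 gap columns leaves 34 comparable sites.
Differing sites — 1:T/A; 4:T/C; 6:C/T; 7:A/G; 10:T/C; 19:A/C; 21:A/T; 26:C/T; 36:G/C.
25 of the 34 comparable sites match, so the percent identity is 25/34 × 100 = 73.5%.

73.5%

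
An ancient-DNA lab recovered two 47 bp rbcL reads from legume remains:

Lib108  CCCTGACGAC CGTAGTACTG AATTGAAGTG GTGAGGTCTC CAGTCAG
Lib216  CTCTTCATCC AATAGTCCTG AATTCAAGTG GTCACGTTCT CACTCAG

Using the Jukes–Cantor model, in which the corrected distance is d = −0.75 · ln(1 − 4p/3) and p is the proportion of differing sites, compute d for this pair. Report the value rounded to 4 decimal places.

Mismatches occur at site 2 (C→T), site 5 (G→T), site 6 (A→C), site 7 (C→A), site 8 (G→T), site 9 (A→C), site 11 (C→A), site 12 (G→A), site 17 (A→C), site 25 (G→C), site 33 (G→C), site 35 (G→C), site 38 (C→T), site 39 (T→C), site 40 (C→T), site 43 (G→C).
p = 16/47 = 0.340426.
d = −0.75 · ln(1 − (4/3)·0.340426) = −0.75 · ln(0.546099) = −0.75 · (-0.604955) = 0.4537.

0.4537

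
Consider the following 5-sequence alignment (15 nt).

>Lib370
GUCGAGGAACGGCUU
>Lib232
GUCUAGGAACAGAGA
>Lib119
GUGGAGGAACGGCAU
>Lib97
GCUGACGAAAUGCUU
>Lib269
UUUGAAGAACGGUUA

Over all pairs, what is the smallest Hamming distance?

2

Pairwise Hamming distances:
  Lib370 vs Lib232: 5
  Lib370 vs Lib119: 2
  Lib370 vs Lib97: 5
  Lib370 vs Lib269: 5
  Lib232 vs Lib119: 6
  Lib232 vs Lib97: 9
  Lib232 vs Lib269: 7
  Lib119 vs Lib97: 6
  Lib119 vs Lib269: 6
  Lib97 vs Lib269: 7
The smallest is 2, between Lib370 and Lib119.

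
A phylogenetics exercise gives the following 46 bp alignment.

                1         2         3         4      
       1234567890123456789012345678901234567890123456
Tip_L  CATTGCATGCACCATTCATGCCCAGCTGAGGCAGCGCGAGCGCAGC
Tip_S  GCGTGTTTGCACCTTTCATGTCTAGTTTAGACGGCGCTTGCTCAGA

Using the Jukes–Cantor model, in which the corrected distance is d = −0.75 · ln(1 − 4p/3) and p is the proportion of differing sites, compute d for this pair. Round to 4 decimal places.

0.4674

Differing sites — 1:C/G; 2:A/C; 3:T/G; 6:C/T; 7:A/T; 14:A/T; 21:C/T; 23:C/T; 26:C/T; 28:G/T; 31:G/A; 33:A/G; 38:G/T; 39:A/T; 42:G/T; 46:C/A.
p = 16/46 = 0.347826.
d = −0.75 · ln(1 − (4/3)·0.347826) = −0.75 · ln(0.536232) = −0.75 · (-0.623188) = 0.4674.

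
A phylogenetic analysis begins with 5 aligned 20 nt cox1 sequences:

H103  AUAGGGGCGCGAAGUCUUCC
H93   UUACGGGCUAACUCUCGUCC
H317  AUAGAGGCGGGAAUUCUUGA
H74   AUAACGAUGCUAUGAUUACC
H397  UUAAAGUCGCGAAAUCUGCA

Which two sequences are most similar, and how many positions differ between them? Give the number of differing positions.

Pairwise Hamming distances:
  H103 vs H93: 9
  H103 vs H317: 5
  H103 vs H74: 9
  H103 vs H397: 7
  H93 vs H317: 12
  H93 vs H74: 14
  H93 vs H397: 12
  H317 vs H74: 13
  H317 vs H397: 7
  H74 vs H397: 11
The smallest is 5, between H103 and H317.

5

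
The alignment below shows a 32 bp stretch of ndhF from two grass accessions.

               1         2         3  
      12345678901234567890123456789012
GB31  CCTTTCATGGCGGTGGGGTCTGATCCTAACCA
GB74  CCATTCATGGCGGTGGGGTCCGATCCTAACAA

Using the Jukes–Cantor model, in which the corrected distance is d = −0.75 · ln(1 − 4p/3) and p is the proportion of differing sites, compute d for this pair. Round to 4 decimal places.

The sequences differ at positions 3 (T/A), 21 (T/C), 31 (C/A).
p = 3/32 = 0.093750.
d = −0.75 · ln(1 − (4/3)·0.093750) = −0.75 · ln(0.875000) = −0.75 · (-0.133531) = 0.1001.

0.1001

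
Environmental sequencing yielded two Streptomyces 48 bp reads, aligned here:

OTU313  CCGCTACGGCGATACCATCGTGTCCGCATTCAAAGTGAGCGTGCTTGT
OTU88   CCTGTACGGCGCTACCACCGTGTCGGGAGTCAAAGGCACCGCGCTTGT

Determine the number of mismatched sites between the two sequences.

11

Differing sites — 3:G/T; 4:C/G; 12:A/C; 18:T/C; 25:C/G; 27:C/G; 29:T/G; 36:T/G; 37:G/C; 39:G/C; 42:T/C.
That gives 11 mismatches out of 48 aligned sites, so the Hamming distance is 11.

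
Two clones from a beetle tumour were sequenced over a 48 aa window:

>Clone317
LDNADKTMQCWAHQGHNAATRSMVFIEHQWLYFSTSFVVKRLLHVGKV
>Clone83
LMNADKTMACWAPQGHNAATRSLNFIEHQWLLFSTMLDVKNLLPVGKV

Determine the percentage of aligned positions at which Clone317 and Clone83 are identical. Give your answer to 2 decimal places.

The sequences differ at positions 2 (D/M), 9 (Q/A), 13 (H/P), 23 (M/L), 24 (V/N), 32 (Y/L), 36 (S/M), 37 (F/L), 38 (V/D), 41 (R/N), 44 (H/P).
37 of the 48 sites match, so the percent identity is 37/48 × 100 = 77.08%.

77.08%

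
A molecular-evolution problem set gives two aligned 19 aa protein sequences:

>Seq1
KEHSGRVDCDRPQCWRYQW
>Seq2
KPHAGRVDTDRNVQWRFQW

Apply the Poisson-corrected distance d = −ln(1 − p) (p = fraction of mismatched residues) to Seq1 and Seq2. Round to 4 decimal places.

Mismatches occur at site 2 (E→P), site 4 (S→A), site 9 (C→T), site 12 (P→N), site 13 (Q→V), site 14 (C→Q), site 17 (Y→F).
p = 7/19 = 0.368421.
d = −ln(1 − 0.368421) = −ln(0.631579) = 0.4595.

0.4595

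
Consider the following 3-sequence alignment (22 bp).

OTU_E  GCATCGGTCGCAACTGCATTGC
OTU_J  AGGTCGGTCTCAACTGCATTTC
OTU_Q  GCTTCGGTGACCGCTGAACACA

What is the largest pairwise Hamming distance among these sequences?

Pairwise Hamming distances:
  OTU_E vs OTU_J: 5
  OTU_E vs OTU_Q: 10
  OTU_J vs OTU_Q: 12
The largest is 12, between OTU_J and OTU_Q.

12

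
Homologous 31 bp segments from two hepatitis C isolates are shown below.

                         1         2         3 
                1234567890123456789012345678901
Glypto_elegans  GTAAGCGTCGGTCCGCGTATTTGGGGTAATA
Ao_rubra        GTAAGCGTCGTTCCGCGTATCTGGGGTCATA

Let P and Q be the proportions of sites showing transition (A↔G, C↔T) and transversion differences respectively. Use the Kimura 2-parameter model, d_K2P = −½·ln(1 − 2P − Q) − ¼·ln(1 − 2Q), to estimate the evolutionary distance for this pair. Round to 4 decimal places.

0.1036

Mismatches occur at site 11 (G→T, transversion), site 21 (T→C, transition), site 28 (A→C, transversion).
Of the 3 differences, 1 transition and 2 transversions over 31 sites: P = 1/31 = 0.032258, Q = 2/31 = 0.064516.
d = −0.5·ln(0.870968) − 0.25·ln(0.870968) = −0.5·(-0.138150) − 0.25·(-0.138150) = 0.1036.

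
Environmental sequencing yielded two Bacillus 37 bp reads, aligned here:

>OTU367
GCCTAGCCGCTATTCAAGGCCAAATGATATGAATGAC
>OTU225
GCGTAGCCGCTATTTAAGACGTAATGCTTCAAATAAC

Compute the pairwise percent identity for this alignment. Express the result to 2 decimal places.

72.97%

Differing sites — 3:C/G; 15:C/T; 19:G/A; 21:C/G; 22:A/T; 27:A/C; 29:A/T; 30:T/C; 31:G/A; 35:G/A.
27 of the 37 sites match, so the percent identity is 27/37 × 100 = 72.97%.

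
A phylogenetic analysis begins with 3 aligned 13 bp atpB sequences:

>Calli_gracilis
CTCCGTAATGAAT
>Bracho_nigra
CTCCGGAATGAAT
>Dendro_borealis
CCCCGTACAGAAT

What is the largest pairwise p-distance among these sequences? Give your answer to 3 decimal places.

0.308

Pairwise Hamming distances:
  Calli_gracilis vs Bracho_nigra: 1
  Calli_gracilis vs Dendro_borealis: 3
  Bracho_nigra vs Dendro_borealis: 4
The largest is 4 mismatches, between Bracho_nigra and Dendro_borealis; p = 4/13 = 0.308.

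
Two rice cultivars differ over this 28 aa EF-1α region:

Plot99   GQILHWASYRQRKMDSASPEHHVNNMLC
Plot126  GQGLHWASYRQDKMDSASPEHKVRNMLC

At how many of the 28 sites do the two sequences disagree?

4

Differing sites — 3:I/G; 12:R/D; 22:H/K; 24:N/R.
That gives 4 mismatches out of 28 aligned sites, so the Hamming distance is 4.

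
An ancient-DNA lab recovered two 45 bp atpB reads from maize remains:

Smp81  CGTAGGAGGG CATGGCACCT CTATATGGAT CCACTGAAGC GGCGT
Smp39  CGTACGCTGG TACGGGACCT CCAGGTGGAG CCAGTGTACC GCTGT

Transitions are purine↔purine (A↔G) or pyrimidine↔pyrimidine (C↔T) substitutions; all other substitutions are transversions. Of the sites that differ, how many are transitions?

Differing sites — 5:G/C (Tv); 7:A/C (Tv); 8:G/T (Tv); 11:C/T (Ti); 13:T/C (Ti); 16:C/G (Tv); 22:T/C (Ti); 24:T/G (Tv); 25:A/G (Ti); 30:T/G (Tv); 34:C/G (Tv); 37:A/T (Tv); 39:G/C (Tv); 42:G/C (Tv); 43:C/T (Ti).
Of the 15 differences, 5 transitions and 10 transversions, so the answer is 5.

5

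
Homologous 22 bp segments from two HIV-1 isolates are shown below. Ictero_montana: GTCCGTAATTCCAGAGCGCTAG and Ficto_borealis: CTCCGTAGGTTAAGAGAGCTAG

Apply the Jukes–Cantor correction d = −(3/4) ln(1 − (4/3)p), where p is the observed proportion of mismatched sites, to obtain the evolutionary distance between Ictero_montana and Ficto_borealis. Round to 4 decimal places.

Differing sites — 1:G/C; 8:A/G; 9:T/G; 11:C/T; 12:C/A; 17:C/A.
p = 6/22 = 0.272727.
d = −0.75 · ln(1 − (4/3)·0.272727) = −0.75 · ln(0.636364) = −0.75 · (-0.451985) = 0.3390.

0.3390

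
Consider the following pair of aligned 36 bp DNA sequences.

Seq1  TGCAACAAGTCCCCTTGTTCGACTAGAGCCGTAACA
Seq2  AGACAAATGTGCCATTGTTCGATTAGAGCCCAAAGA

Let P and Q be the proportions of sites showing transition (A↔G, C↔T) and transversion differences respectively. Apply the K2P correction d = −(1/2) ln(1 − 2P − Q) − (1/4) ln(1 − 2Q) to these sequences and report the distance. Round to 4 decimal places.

0.4055

The sequences differ at positions 1 (T/A, transversion), 3 (C/A, transversion), 4 (A/C, transversion), 6 (C/A, transversion), 8 (A/T, transversion), 11 (C/G, transversion), 14 (C/A, transversion), 23 (C/T, transition), 31 (G/C, transversion), 32 (T/A, transversion), 35 (C/G, transversion).
Of the 11 differences, 1 transition and 10 transversions over 36 sites: P = 1/36 = 0.027778, Q = 10/36 = 0.277778.
d = −0.5·ln(0.666666) − 0.25·ln(0.444444) = −0.5·(-0.405466) − 0.25·(-0.810931) = 0.4055.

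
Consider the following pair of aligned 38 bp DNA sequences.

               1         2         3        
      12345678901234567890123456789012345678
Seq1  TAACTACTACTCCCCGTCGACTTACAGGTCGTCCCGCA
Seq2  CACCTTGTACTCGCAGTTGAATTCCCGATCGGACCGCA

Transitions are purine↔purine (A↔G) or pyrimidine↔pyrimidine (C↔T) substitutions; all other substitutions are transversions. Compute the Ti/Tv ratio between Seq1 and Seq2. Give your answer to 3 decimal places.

Mismatches occur at site 1 (T/C, transition), site 3 (A/C, transversion), site 6 (A/T, transversion), site 7 (C/G, transversion), site 13 (C/G, transversion), site 15 (C/A, transversion), site 18 (C/T, transition), site 21 (C/A, transversion), site 24 (A/C, transversion), site 26 (A/C, transversion), site 28 (G/A, transition), site 32 (T/G, transversion), site 33 (C/A, transversion).
Of the 13 differences, 3 transitions and 10 transversions, so Ti/Tv = 3/10 = 0.300.

0.300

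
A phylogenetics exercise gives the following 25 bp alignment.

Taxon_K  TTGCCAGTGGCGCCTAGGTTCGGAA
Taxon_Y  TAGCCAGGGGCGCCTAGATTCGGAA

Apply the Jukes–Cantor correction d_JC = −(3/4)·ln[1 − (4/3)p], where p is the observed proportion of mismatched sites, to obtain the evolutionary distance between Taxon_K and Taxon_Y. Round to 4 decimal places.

0.1308

The sequences differ at positions 2 (T/A), 8 (T/G), 18 (G/A).
p = 3/25 = 0.120000.
d = −0.75 · ln(1 − (4/3)·0.120000) = −0.75 · ln(0.840000) = −0.75 · (-0.174353) = 0.1308.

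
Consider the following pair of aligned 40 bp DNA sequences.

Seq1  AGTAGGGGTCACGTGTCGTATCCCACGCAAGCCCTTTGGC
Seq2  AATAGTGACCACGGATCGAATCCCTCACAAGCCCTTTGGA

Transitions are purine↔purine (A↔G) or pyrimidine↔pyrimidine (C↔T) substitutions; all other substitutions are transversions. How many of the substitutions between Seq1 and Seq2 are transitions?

5

Differing sites — 2:G/A (Ti); 6:G/T (Tv); 8:G/A (Ti); 9:T/C (Ti); 14:T/G (Tv); 15:G/A (Ti); 19:T/A (Tv); 25:A/T (Tv); 27:G/A (Ti); 40:C/A (Tv).
Of the 10 differences, 5 transitions and 5 transversions, so the answer is 5.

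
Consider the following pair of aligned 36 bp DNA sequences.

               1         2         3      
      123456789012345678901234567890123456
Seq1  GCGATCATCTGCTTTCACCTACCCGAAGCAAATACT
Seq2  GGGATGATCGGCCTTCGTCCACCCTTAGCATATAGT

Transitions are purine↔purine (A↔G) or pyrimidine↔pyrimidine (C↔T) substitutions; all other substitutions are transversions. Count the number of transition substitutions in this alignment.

4

Differing sites — 2:C/G (Tv); 6:C/G (Tv); 10:T/G (Tv); 13:T/C (Ti); 17:A/G (Ti); 18:C/T (Ti); 20:T/C (Ti); 25:G/T (Tv); 26:A/T (Tv); 31:A/T (Tv); 35:C/G (Tv).
Of the 11 differences, 4 transitions and 7 transversions, so the answer is 4.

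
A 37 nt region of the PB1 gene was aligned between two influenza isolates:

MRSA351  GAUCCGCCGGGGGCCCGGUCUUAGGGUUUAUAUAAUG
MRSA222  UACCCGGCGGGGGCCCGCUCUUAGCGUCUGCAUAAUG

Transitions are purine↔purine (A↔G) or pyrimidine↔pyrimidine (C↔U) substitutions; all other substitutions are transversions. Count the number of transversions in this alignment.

4

Differing sites — 1:G/U (Tv); 3:U/C (Ti); 7:C/G (Tv); 18:G/C (Tv); 25:G/C (Tv); 28:U/C (Ti); 30:A/G (Ti); 31:U/C (Ti).
Of the 8 differences, 4 transitions and 4 transversions, so the answer is 4.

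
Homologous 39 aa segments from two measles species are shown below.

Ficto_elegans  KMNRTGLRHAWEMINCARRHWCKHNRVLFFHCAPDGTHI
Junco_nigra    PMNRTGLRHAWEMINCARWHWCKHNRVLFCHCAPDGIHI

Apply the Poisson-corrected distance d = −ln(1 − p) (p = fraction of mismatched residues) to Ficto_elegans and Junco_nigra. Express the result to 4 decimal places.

The sequences differ at positions 1 (K/P), 19 (R/W), 30 (F/C), 37 (T/I).
p = 4/39 = 0.102564.
d = −ln(1 − 0.102564) = −ln(0.897436) = 0.1082.

0.1082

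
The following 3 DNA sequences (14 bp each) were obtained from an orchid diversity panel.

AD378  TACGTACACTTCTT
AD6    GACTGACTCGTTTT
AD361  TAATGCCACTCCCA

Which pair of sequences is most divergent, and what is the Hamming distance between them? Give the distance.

Pairwise Hamming distances:
  AD378 vs AD6: 6
  AD378 vs AD361: 7
  AD6 vs AD361: 9
The largest is 9, between AD6 and AD361.

9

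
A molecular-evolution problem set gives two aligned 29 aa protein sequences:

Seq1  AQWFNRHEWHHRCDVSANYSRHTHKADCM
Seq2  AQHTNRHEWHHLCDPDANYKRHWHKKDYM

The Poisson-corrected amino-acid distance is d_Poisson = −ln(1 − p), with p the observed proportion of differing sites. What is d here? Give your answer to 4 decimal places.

Mismatches occur at site 3 (W↔H), site 4 (F↔T), site 12 (R↔L), site 15 (V↔P), site 16 (S↔D), site 20 (S↔K), site 23 (T↔W), site 26 (A↔K), site 28 (C↔Y).
p = 9/29 = 0.310345.
d = −ln(1 − 0.310345) = −ln(0.689655) = 0.3716.

0.3716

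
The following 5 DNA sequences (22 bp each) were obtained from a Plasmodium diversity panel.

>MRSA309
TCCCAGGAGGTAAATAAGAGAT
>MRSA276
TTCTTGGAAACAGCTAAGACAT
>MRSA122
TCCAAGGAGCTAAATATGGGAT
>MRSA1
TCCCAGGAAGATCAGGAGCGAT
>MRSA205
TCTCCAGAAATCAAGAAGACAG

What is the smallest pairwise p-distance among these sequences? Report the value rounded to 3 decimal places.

0.182

Pairwise Hamming distances:
  MRSA309 vs MRSA276: 9
  MRSA309 vs MRSA122: 4
  MRSA309 vs MRSA1: 7
  MRSA309 vs MRSA205: 9
  MRSA276 vs MRSA122: 11
  MRSA276 vs MRSA1: 12
  MRSA276 vs MRSA205: 11
  MRSA122 vs MRSA1: 10
  MRSA122 vs MRSA205: 12
  MRSA1 vs MRSA205: 11
The smallest is 4 mismatches, between MRSA309 and MRSA122; p = 4/22 = 0.182.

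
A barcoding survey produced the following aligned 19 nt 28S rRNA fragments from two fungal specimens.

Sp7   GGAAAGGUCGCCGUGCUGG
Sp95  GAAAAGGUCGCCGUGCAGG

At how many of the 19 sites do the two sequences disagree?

2

The sequences differ at positions 2 (G/A), 17 (U/A).
That gives 2 mismatches out of 19 aligned sites, so the Hamming distance is 2.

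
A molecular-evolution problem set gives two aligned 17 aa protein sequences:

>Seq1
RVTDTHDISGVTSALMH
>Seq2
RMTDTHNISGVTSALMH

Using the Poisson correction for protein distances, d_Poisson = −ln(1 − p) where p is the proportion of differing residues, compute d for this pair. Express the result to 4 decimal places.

0.1252

The sequences differ at positions 2 (V/M), 7 (D/N).
p = 2/17 = 0.117647.
d = −ln(1 − 0.117647) = −ln(0.882353) = 0.1252.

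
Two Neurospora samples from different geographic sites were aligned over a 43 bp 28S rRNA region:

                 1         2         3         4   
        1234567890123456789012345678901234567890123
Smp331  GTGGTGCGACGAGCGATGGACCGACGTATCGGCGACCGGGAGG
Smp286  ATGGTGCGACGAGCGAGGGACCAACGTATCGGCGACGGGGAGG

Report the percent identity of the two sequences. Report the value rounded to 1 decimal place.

Mismatches occur at site 1 (G/A), site 17 (T/G), site 23 (G/A), site 37 (C/G).
39 of the 43 sites match, so the percent identity is 39/43 × 100 = 90.7%.

90.7%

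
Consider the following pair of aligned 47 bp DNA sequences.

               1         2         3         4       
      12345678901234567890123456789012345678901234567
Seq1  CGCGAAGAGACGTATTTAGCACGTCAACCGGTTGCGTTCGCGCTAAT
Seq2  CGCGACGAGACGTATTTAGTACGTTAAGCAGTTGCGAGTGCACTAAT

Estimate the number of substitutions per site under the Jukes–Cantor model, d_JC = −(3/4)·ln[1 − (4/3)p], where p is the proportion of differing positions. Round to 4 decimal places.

0.2211

Mismatches occur at site 6 (A/C), site 20 (C/T), site 25 (C/T), site 28 (C/G), site 30 (G/A), site 37 (T/A), site 38 (T/G), site 39 (C/T), site 42 (G/A).
p = 9/47 = 0.191489.
d = −0.75 · ln(1 − (4/3)·0.191489) = −0.75 · ln(0.744681) = −0.75 · (-0.294799) = 0.2211.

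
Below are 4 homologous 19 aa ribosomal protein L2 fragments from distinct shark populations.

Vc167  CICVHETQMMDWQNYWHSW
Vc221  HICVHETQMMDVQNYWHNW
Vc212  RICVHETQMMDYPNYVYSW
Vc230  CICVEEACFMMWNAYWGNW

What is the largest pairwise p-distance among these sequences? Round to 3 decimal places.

Pairwise Hamming distances:
  Vc167 vs Vc221: 3
  Vc167 vs Vc212: 5
  Vc167 vs Vc230: 9
  Vc221 vs Vc212: 6
  Vc221 vs Vc230: 10
  Vc212 vs Vc230: 12
The largest is 12 mismatches, between Vc212 and Vc230; p = 12/19 = 0.632.

0.632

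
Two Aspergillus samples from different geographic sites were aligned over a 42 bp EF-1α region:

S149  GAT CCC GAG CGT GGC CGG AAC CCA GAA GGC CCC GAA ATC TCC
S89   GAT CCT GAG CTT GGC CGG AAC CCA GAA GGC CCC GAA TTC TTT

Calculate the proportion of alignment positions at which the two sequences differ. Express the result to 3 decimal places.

0.119

Differing sites — 6:C/T; 11:G/T; 37:A/T; 41:C/T; 42:C/T.
There are 5 differences over 42 sites, so p = 5/42 = 0.119.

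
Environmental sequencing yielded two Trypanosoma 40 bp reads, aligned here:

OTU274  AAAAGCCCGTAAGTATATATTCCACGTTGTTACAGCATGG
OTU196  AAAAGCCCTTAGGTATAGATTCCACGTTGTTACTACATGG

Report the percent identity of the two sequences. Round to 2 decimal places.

87.50%

Mismatches occur at site 9 (G/T), site 12 (A/G), site 18 (T/G), site 34 (A/T), site 35 (G/A).
35 of the 40 sites match, so the percent identity is 35/40 × 100 = 87.50%.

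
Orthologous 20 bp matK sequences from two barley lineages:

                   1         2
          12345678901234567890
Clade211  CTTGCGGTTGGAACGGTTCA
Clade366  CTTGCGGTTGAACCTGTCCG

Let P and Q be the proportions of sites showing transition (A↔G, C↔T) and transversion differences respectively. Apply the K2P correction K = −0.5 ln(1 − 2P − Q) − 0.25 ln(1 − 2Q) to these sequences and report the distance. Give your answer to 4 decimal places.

0.3112

The sequences differ at positions 11 (G/A, transition), 13 (A/C, transversion), 15 (G/T, transversion), 18 (T/C, transition), 20 (A/G, transition).
Of the 5 differences, 3 transitions and 2 transversions over 20 sites: P = 3/20 = 0.150000, Q = 2/20 = 0.100000.
d = −0.5·ln(0.600000) − 0.25·ln(0.800000) = −0.5·(-0.510826) − 0.25·(-0.223144) = 0.3112.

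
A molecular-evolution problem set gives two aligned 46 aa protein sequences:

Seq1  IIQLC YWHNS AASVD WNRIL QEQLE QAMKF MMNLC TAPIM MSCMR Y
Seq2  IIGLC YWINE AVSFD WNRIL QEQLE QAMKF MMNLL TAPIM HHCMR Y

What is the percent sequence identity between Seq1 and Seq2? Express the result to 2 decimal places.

Differing sites — 3:Q/G; 8:H/I; 10:S/E; 12:A/V; 14:V/F; 35:C/L; 41:M/H; 42:S/H.
38 of the 46 sites match, so the percent identity is 38/46 × 100 = 82.61%.

82.61%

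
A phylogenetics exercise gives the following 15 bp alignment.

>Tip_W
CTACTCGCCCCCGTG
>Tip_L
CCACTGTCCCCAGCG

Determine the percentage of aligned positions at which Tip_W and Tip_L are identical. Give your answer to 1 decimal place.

66.7%

Differing sites — 2:T/C; 6:C/G; 7:G/T; 12:C/A; 14:T/C.
10 of the 15 sites match, so the percent identity is 10/15 × 100 = 66.7%.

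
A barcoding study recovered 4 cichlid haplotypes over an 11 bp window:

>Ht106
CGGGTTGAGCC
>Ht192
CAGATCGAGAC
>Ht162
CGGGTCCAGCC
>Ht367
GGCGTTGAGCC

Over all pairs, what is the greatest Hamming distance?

6

Pairwise Hamming distances:
  Ht106 vs Ht192: 4
  Ht106 vs Ht162: 2
  Ht106 vs Ht367: 2
  Ht192 vs Ht162: 4
  Ht192 vs Ht367: 6
  Ht162 vs Ht367: 4
The largest is 6, between Ht192 and Ht367.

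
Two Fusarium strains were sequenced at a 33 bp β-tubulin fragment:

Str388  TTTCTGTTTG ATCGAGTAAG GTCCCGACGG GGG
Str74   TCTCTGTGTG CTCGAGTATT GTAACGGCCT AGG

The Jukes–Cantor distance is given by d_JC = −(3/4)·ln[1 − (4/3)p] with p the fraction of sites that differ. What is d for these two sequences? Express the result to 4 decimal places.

Mismatches occur at site 2 (T→C), site 8 (T→G), site 11 (A→C), site 19 (A→T), site 20 (G→T), site 23 (C→A), site 24 (C→A), site 27 (A→G), site 29 (G→C), site 30 (G→T), site 31 (G→A).
p = 11/33 = 0.333333.
d = −0.75 · ln(1 − (4/3)·0.333333) = −0.75 · ln(0.555556) = −0.75 · (-0.587786) = 0.4408.

0.4408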